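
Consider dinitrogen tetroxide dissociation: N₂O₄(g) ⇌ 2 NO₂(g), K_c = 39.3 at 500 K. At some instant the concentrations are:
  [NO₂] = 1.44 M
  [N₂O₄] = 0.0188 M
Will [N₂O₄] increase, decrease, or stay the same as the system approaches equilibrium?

increase

Q_c = [NO₂]² / [N₂O₄] = (1.44)² / (0.0188) = 110
Q_c = 110 > K_c = 39.3: net reverse reaction.
N₂O₄ is a reactant, so it increases.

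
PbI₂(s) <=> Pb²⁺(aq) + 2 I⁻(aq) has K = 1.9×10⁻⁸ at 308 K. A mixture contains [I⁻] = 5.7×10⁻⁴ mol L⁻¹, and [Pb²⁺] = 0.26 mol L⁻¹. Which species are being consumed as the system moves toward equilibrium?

Pb²⁺, I⁻ (products)

(PbI₂ is a pure solid — omitted from Q.)
Q = [Pb²⁺]·[I⁻]² = (0.26)·(5.7×10⁻⁴)² = 8.4×10⁻⁸
Q = 8.4×10⁻⁸ > K = 1.9×10⁻⁸: net reverse reaction.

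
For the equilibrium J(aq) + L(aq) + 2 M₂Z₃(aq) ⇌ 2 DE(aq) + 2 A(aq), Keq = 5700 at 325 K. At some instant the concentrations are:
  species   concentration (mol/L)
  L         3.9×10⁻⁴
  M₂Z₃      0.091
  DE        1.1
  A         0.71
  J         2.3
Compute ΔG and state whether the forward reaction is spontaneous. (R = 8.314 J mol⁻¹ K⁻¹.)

ΔG = 7.21 kJ/mol; the forward reaction is non-spontaneous

Q = [DE]²·[A]² / ([J]·[L]·[M₂Z₃]²) = (1.1)²·(0.71)² / ((2.3)·(3.9×10⁻⁴)·(0.091)²) = 82100
ΔG = RT ln(Q/Keq) = (8.314 J mol⁻¹ K⁻¹)(325 K) × ln(82100/5700)
   = (2.702 kJ/mol)(2.667) = 7.21 kJ/mol
ΔG > 0, so the forward reaction is non-spontaneous (proceeds in reverse).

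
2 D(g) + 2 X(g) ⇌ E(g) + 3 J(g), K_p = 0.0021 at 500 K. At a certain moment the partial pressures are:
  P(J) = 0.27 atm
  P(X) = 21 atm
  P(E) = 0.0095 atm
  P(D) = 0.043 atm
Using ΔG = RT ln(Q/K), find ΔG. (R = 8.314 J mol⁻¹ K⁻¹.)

ΔG = -9.21 kJ/mol

Q_p = P(E)·P(J)³ / (P(D)²·P(X)²) = (0.0095)·(0.27)³ / ((0.043)²·(21)²) = 2.29e-4
ΔG = RT ln(Q_p/K_p) = (8.314 J mol⁻¹ K⁻¹)(500 K) × ln(2.29e-4/0.0021)
   = (4.157 kJ/mol)(-2.216) = -9.21 kJ/mol
ΔG < 0, so the forward reaction is spontaneous (proceeds forward).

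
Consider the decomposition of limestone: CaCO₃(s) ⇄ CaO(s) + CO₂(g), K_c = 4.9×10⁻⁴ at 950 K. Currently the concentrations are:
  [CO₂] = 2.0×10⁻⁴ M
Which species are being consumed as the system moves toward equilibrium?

CaCO₃ (reactants)

(CaCO₃, CaO are pure solids — omitted from Q_c.)
Q_c = [CO₂] = 2.0×10⁻⁴
Q_c = 2.0×10⁻⁴ < K_c = 4.9×10⁻⁴: net forward reaction.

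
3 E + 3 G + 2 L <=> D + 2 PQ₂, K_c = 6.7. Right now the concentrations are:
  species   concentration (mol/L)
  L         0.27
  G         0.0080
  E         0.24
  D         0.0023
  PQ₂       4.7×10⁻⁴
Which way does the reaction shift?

forward (toward products)

Q_c = [D]·[PQ₂]² / ([E]³·[G]³·[L]²) = (0.0023)·(4.7×10⁻⁴)² / ((0.24)³·(0.0080)³·(0.27)²) = 0.98
Q_c = 0.98 < K_c = 6.7, so the forward reaction proceeds.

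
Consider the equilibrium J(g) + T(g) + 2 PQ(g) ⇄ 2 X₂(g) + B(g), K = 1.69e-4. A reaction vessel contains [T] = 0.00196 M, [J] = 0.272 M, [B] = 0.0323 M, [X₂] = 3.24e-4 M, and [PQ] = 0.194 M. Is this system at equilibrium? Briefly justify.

yes, at equilibrium

Q = [X₂]²·[B] / ([J]·[T]·[PQ]²) = (3.24e-4)²·(0.0323) / ((0.272)·(0.00196)·(0.194)²) = 1.69e-4
Q = 1.69e-4 = K; the system is at equilibrium.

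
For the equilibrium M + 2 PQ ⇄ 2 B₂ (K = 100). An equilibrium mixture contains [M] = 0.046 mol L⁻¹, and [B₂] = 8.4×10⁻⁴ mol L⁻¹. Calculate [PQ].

[PQ] = 3.9×10⁻⁴ mol L⁻¹

At equilibrium, K = [B₂]² / ([M]·[PQ]²) = 100.
(8.4×10⁻⁴)² / ((0.046)·([PQ])²) = 100
[PQ]² = 1.53×10⁻⁷ ⇒ [PQ] = 3.9×10⁻⁴ mol L⁻¹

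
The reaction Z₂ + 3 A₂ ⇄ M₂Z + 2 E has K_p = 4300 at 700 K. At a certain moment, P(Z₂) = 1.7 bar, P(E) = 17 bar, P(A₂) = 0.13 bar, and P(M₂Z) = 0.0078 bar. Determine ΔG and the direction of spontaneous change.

ΔG = -11.4 kJ/mol; the forward reaction is spontaneous

Q_p = P(M₂Z)·P(E)² / (P(Z₂)·P(A₂)³) = (0.0078)·(17)² / ((1.7)·(0.13)³) = 604
ΔG = RT ln(Q_p/K_p) = (8.314 J mol⁻¹ K⁻¹)(700 K) × ln(604/4300)
   = (5.820 kJ/mol)(-1.963) = -11.4 kJ/mol
ΔG < 0, so the forward reaction is spontaneous (proceeds forward).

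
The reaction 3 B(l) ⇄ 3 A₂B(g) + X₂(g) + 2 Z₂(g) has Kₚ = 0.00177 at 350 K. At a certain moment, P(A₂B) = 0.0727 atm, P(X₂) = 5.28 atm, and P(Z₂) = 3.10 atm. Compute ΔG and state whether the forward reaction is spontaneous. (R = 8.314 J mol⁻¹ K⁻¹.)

(B is a pure liquid — omitted from Qₚ.)
Qₚ = P(A₂B)³·P(X₂)·P(Z₂)² = (0.0727)³·(5.28)·(3.10)² = 0.0195
ΔG = RT ln(Qₚ/Kₚ) = (8.314 J mol⁻¹ K⁻¹)(350 K) × ln(0.0195/0.00177)
   = (2.910 kJ/mol)(2.399) = 6.98 kJ/mol
ΔG > 0, so the forward reaction is non-spontaneous (proceeds in reverse).

ΔG = 6.98 kJ/mol; the forward reaction is non-spontaneous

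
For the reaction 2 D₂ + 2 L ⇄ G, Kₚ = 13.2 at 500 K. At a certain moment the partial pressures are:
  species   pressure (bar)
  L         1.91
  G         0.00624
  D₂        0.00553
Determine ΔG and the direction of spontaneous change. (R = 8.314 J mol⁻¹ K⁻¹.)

ΔG = 6.00 kJ/mol; the forward reaction is non-spontaneous

Qₚ = P(G) / (P(D₂)²·P(L)²) = (0.00624) / ((0.00553)²·(1.91)²) = 55.9
ΔG = RT ln(Qₚ/Kₚ) = (8.314 J mol⁻¹ K⁻¹)(500 K) × ln(55.9/13.2)
   = (4.157 kJ/mol)(1.443) = 6.00 kJ/mol
ΔG > 0, so the forward reaction is non-spontaneous (proceeds in reverse).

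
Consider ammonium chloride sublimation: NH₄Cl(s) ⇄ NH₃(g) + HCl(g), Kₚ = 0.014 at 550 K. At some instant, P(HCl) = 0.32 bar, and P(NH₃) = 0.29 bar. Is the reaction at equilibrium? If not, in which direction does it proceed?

(NH₄Cl is a pure solid — omitted from Qₚ.)
Qₚ = P(NH₃)·P(HCl) = (0.29)·(0.32) = 0.093
Qₚ = 0.093 > Kₚ = 0.014, so the reverse reaction proceeds.

to the left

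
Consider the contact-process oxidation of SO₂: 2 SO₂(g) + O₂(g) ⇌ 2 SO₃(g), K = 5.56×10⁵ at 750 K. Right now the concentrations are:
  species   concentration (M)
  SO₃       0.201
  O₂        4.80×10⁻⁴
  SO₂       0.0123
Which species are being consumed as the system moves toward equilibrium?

Q = [SO₃]² / ([SO₂]²·[O₂]) = (0.201)² / ((0.0123)²·(4.80×10⁻⁴)) = 5.56×10⁵
Q = 5.56×10⁵ = K; the system is at equilibrium.

none (at equilibrium)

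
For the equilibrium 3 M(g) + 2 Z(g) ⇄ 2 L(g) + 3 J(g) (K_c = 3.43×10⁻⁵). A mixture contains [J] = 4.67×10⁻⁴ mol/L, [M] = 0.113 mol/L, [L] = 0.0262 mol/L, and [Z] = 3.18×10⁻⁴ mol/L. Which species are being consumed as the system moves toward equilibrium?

L, J (products)

Q_c = [L]²·[J]³ / ([M]³·[Z]²) = (0.0262)²·(4.67×10⁻⁴)³ / ((0.113)³·(3.18×10⁻⁴)²) = 4.79×10⁻⁴
Q_c = 4.79×10⁻⁴ > K_c = 3.43×10⁻⁵: net reverse reaction.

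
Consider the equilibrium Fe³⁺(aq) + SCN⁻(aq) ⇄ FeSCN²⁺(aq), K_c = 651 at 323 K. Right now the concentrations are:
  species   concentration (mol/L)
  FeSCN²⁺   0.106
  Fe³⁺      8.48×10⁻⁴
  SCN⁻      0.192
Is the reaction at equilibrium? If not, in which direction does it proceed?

no net change (already at equilibrium)

Q_c = [FeSCN²⁺] / ([Fe³⁺]·[SCN⁻]) = (0.106) / ((8.48×10⁻⁴)·(0.192)) = 651
Q_c = 651 = K_c, so the system is already at equilibrium.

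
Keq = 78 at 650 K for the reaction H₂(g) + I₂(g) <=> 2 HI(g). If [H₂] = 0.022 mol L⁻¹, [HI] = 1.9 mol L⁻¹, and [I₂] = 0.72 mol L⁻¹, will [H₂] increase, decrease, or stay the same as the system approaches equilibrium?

increase

Q = [HI]² / ([H₂]·[I₂]) = (1.9)² / ((0.022)·(0.72)) = 230
Q = 230 > Keq = 78: net reverse reaction.
H₂ is a reactant, so it increases.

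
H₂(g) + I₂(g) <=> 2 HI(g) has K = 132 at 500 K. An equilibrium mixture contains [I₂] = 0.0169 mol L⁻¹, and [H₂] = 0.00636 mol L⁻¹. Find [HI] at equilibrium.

At equilibrium, K = [HI]² / ([H₂]·[I₂]) = 132.
([HI])² / ((0.00636)·(0.0169)) = 132
[HI]² = 0.0142 ⇒ [HI] = 0.119 mol L⁻¹

[HI] = 0.119 mol L⁻¹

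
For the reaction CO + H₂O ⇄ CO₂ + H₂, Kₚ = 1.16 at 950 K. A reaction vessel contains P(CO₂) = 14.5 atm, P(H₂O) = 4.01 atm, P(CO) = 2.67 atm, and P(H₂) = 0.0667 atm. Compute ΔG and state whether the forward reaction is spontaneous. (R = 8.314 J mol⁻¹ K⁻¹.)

Qₚ = P(CO₂)·P(H₂) / (P(CO)·P(H₂O)) = (14.5)·(0.0667) / ((2.67)·(4.01)) = 0.0903
ΔG = RT ln(Qₚ/Kₚ) = (8.314 J mol⁻¹ K⁻¹)(950 K) × ln(0.0903/1.16)
   = (7.898 kJ/mol)(-2.553) = -20.2 kJ/mol
ΔG < 0, so the forward reaction is spontaneous (proceeds forward).

ΔG = -20.2 kJ/mol; the forward reaction is spontaneous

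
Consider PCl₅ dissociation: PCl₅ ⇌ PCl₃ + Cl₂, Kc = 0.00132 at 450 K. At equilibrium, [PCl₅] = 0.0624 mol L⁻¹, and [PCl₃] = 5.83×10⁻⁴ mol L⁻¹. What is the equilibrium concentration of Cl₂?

At equilibrium, Kc = [PCl₃]·[Cl₂] / [PCl₅] = 0.00132.
(5.83×10⁻⁴)·([Cl₂]) / (0.0624) = 0.00132
[Cl₂] = 0.141 mol L⁻¹

[Cl₂] = 0.141 mol L⁻¹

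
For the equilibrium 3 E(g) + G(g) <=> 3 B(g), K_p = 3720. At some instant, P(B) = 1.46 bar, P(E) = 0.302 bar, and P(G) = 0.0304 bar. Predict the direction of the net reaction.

no net change (already at equilibrium)

Q_p = P(B)³ / (P(E)³·P(G)) = (1.46)³ / ((0.302)³·(0.0304)) = 3720
Q_p = 3720 = K_p, so the system is already at equilibrium.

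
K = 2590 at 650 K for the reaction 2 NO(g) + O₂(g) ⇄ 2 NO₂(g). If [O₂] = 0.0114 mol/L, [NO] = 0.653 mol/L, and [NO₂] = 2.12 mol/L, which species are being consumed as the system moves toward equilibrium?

NO, O₂ (reactants)

Q = [NO₂]² / ([NO]²·[O₂]) = (2.12)² / ((0.653)²·(0.0114)) = 925
Q = 925 < K = 2590: net forward reaction.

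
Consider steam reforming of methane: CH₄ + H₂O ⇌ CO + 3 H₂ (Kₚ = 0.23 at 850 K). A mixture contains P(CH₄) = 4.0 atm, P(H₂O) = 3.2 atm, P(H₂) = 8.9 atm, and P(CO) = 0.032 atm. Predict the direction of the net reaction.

in the reverse direction

Qₚ = P(CO)·P(H₂)³ / (P(CH₄)·P(H₂O)) = (0.032)·(8.9)³ / ((4.0)·(3.2)) = 1.8
Qₚ = 1.8 > Kₚ = 0.23, so the reverse reaction proceeds.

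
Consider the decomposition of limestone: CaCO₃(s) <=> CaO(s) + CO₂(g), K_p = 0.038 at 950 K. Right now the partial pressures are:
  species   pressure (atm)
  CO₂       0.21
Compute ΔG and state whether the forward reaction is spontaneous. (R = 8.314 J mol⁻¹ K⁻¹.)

ΔG = 13.5 kJ/mol; the forward reaction is non-spontaneous

(CaCO₃, CaO are pure solids — omitted from Q_p.)
Q_p = P(CO₂) = 0.210
ΔG = RT ln(Q_p/K_p) = (8.314 J mol⁻¹ K⁻¹)(950 K) × ln(0.210/0.038)
   = (7.898 kJ/mol)(1.710) = 13.5 kJ/mol
ΔG > 0, so the forward reaction is non-spontaneous (proceeds in reverse).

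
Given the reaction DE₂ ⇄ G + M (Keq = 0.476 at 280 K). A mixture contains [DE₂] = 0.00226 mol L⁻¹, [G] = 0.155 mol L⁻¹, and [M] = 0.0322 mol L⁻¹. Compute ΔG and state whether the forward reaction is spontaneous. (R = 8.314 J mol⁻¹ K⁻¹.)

ΔG = 3.57 kJ/mol; the forward reaction is non-spontaneous

Q = [G]·[M] / [DE₂] = (0.155)·(0.0322) / (0.00226) = 2.21
ΔG = RT ln(Q/Keq) = (8.314 J mol⁻¹ K⁻¹)(280 K) × ln(2.21/0.476)
   = (2.328 kJ/mol)(1.535) = 3.57 kJ/mol
ΔG > 0, so the forward reaction is non-spontaneous (proceeds in reverse).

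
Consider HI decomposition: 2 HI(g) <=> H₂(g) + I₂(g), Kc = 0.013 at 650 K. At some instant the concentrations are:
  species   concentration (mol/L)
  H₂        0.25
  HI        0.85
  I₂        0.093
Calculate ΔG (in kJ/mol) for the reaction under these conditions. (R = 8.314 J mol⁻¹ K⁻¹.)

ΔG = 4.90 kJ/mol

Qc = [H₂]·[I₂] / [HI]² = (0.25)·(0.093) / (0.85)² = 0.0322
ΔG = RT ln(Qc/Kc) = (8.314 J mol⁻¹ K⁻¹)(650 K) × ln(0.0322/0.013)
   = (5.404 kJ/mol)(0.9070) = 4.90 kJ/mol
ΔG > 0, so the forward reaction is non-spontaneous (proceeds in reverse).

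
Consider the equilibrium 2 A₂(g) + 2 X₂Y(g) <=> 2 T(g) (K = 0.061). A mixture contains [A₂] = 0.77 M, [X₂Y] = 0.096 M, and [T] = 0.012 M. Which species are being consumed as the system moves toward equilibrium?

A₂, X₂Y (reactants)

Q = [T]² / ([A₂]²·[X₂Y]²) = (0.012)² / ((0.77)²·(0.096)²) = 0.026
Q = 0.026 < K = 0.061: net forward reaction.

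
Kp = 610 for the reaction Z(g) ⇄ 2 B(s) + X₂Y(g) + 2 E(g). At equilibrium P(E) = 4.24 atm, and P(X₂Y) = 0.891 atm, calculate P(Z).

(B is a pure solid — omitted from Kp.)
At equilibrium, Kp = P(X₂Y)·P(E)² / P(Z) = 610.
(0.891)·(4.24)² / (P(Z)) = 610
P(Z) = 0.0263 atm

P(Z) = 0.0263 atm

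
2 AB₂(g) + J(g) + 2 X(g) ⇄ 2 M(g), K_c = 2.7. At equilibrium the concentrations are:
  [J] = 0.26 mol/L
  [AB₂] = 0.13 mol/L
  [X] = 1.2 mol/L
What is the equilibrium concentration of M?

[M] = 0.13 mol/L

At equilibrium, K_c = [M]² / ([AB₂]²·[J]·[X]²) = 2.7.
([M])² / ((0.13)²·(0.26)·(1.2)²) = 2.7
[M]² = 0.0171 ⇒ [M] = 0.13 mol/L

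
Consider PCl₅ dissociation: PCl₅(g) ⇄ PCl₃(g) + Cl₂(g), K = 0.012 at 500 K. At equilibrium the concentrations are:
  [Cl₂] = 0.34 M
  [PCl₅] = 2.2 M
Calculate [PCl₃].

[PCl₃] = 0.078 M

At equilibrium, K = [PCl₃]·[Cl₂] / [PCl₅] = 0.012.
([PCl₃])·(0.34) / (2.2) = 0.012
[PCl₃] = 0.0776 = 0.078 M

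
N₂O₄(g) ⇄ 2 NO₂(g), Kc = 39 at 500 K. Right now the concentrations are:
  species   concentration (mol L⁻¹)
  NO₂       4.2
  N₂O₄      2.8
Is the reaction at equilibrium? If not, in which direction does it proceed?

forward (toward products)

Qc = [NO₂]² / [N₂O₄] = (4.2)² / (2.8) = 6.3
Qc = 6.3 < Kc = 39, so the forward reaction proceeds.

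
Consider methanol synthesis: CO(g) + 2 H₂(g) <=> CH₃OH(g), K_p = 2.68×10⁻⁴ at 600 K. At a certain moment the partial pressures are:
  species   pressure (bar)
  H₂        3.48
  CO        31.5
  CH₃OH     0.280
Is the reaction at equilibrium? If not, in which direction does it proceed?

Q_p = P(CH₃OH) / (P(CO)·P(H₂)²) = (0.280) / ((31.5)·(3.48)²) = 7.34×10⁻⁴
Q_p = 7.34×10⁻⁴ > K_p = 2.68×10⁻⁴, so the reverse reaction proceeds.

in the reverse direction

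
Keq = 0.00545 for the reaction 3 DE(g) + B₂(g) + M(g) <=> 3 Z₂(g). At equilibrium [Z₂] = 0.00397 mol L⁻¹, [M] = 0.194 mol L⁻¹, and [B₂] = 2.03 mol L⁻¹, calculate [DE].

At equilibrium, Keq = [Z₂]³ / ([DE]³·[B₂]·[M]) = 0.00545.
(0.00397)³ / (([DE])³·(2.03)·(0.194)) = 0.00545
[DE]³ = 2.92e-5 ⇒ [DE] = 0.0308 mol L⁻¹

[DE] = 0.0308 mol L⁻¹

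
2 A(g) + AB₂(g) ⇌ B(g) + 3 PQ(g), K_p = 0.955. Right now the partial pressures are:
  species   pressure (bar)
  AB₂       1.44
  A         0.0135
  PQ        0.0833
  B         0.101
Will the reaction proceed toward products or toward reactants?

forward (toward products)

Q_p = P(B)·P(PQ)³ / (P(A)²·P(AB₂)) = (0.101)·(0.0833)³ / ((0.0135)²·(1.44)) = 0.222
Q_p = 0.222 < K_p = 0.955, so the forward reaction proceeds.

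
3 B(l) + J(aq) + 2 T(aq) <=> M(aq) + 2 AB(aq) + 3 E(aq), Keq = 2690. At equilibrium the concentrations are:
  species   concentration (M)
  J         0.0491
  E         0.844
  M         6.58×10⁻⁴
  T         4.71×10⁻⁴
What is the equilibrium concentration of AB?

[AB] = 0.272 M

(B is a pure liquid — omitted from Keq.)
At equilibrium, Keq = [M]·[AB]²·[E]³ / ([J]·[T]²) = 2690.
(6.58×10⁻⁴)·([AB])²·(0.844)³ / ((0.0491)·(4.71×10⁻⁴)²) = 2690
[AB]² = 0.0741 ⇒ [AB] = 0.272 M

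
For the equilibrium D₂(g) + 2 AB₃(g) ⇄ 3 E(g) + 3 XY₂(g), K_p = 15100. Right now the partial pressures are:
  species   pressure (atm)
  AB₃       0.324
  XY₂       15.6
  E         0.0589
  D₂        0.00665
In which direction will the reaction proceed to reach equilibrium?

forward (toward products)

Q_p = P(E)³·P(XY₂)³ / (P(D₂)·P(AB₃)²) = (0.0589)³·(15.6)³ / ((0.00665)·(0.324)²) = 1110
Q_p = 1110 < K_p = 15100, so the forward reaction proceeds.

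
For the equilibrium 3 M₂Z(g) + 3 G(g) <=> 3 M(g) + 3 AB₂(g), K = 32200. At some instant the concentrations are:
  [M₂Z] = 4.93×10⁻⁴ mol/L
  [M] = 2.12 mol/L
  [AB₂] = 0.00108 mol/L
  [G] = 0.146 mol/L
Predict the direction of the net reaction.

Q = [M]³·[AB₂]³ / ([M₂Z]³·[G]³) = (2.12)³·(0.00108)³ / ((4.93×10⁻⁴)³·(0.146)³) = 32200
Q = 32200 = K, so the system is already at equilibrium.

no net change (already at equilibrium)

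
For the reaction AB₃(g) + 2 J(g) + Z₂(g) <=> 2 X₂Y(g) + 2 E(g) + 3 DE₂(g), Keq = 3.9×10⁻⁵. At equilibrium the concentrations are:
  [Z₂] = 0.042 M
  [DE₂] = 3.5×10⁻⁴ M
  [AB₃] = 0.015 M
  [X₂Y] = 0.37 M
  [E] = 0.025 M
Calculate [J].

[J] = 3.9×10⁻⁴ M

At equilibrium, Keq = [X₂Y]²·[E]²·[DE₂]³ / ([AB₃]·[J]²·[Z₂]) = 3.9×10⁻⁵.
(0.37)²·(0.025)²·(3.5×10⁻⁴)³ / ((0.015)·([J])²·(0.042)) = 3.9×10⁻⁵
[J]² = 1.49×10⁻⁷ ⇒ [J] = 3.9×10⁻⁴ M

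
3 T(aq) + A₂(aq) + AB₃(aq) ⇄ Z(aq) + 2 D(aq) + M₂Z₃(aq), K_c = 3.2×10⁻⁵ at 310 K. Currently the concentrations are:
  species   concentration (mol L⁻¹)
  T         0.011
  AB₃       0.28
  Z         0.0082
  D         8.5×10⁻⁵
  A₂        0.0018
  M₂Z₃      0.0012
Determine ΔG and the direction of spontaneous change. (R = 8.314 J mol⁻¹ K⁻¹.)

Q_c = [Z]·[D]²·[M₂Z₃] / ([T]³·[A₂]·[AB₃]) = (0.0082)·(8.5×10⁻⁵)²·(0.0012) / ((0.011)³·(0.0018)·(0.28)) = 1.06×10⁻⁴
ΔG = RT ln(Q_c/K_c) = (8.314 J mol⁻¹ K⁻¹)(310 K) × ln(1.06×10⁻⁴/3.2×10⁻⁵)
   = (2.577 kJ/mol)(1.198) = 3.09 kJ/mol
ΔG > 0, so the forward reaction is non-spontaneous (proceeds in reverse).

ΔG = 3.09 kJ/mol; the forward reaction is non-spontaneous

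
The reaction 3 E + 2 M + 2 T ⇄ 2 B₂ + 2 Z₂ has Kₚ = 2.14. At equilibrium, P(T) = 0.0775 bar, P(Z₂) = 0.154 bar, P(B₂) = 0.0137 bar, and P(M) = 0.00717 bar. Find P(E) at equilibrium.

At equilibrium, Kₚ = P(B₂)²·P(Z₂)² / (P(E)³·P(M)²·P(T)²) = 2.14.
(0.0137)²·(0.154)² / ((P(E))³·(0.00717)²·(0.0775)²) = 2.14
P(E)³ = 6.74 ⇒ P(E) = 1.89 bar

P(E) = 1.89 bar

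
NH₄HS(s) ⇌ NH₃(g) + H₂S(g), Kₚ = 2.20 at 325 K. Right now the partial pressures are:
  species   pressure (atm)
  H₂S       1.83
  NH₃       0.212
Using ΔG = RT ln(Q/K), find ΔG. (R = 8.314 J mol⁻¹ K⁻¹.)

ΔG = -4.69 kJ/mol

(NH₄HS is a pure solid — omitted from Qₚ.)
Qₚ = P(NH₃)·P(H₂S) = (0.212)·(1.83) = 0.388
ΔG = RT ln(Qₚ/Kₚ) = (8.314 J mol⁻¹ K⁻¹)(325 K) × ln(0.388/2.20)
   = (2.702 kJ/mol)(-1.735) = -4.69 kJ/mol
ΔG < 0, so the forward reaction is spontaneous (proceeds forward).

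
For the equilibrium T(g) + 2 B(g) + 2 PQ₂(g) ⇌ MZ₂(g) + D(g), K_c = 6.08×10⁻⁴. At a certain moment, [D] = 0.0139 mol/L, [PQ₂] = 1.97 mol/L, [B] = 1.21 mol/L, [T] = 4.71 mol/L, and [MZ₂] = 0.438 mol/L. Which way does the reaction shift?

in the forward direction

Q_c = [MZ₂]·[D] / ([T]·[B]²·[PQ₂]²) = (0.438)·(0.0139) / ((4.71)·(1.21)²·(1.97)²) = 2.27×10⁻⁴
Q_c = 2.27×10⁻⁴ < K_c = 6.08×10⁻⁴, so the forward reaction proceeds.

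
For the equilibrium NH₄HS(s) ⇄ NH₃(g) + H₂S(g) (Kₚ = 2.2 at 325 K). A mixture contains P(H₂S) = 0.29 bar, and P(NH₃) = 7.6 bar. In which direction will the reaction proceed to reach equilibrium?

(NH₄HS is a pure solid — omitted from Qₚ.)
Qₚ = P(NH₃)·P(H₂S) = (7.6)·(0.29) = 2.2
Qₚ = 2.2 = Kₚ, so the system is already at equilibrium.

no net change (already at equilibrium)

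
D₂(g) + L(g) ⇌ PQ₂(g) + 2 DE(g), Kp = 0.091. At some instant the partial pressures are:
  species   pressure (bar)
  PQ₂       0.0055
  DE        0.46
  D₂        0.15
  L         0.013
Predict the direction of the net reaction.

toward reactants

Qp = P(PQ₂)·P(DE)² / (P(D₂)·P(L)) = (0.0055)·(0.46)² / ((0.15)·(0.013)) = 0.60
Qp = 0.60 > Kp = 0.091, so the reverse reaction proceeds.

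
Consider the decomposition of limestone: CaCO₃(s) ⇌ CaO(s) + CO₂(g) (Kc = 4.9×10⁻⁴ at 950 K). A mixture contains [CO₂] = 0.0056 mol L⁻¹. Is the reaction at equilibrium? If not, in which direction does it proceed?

(CaCO₃, CaO are pure solids — omitted from Qc.)
Qc = [CO₂] = 0.0056
Qc = 0.0056 > Kc = 4.9×10⁻⁴, so the reverse reaction proceeds.

reverse (toward reactants)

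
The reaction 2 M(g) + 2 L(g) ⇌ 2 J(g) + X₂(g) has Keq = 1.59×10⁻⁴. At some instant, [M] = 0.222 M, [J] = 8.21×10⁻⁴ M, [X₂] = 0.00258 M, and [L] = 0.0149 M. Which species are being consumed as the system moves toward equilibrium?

none (at equilibrium)

Q = [J]²·[X₂] / ([M]²·[L]²) = (8.21×10⁻⁴)²·(0.00258) / ((0.222)²·(0.0149)²) = 1.59×10⁻⁴
Q = 1.59×10⁻⁴ = Keq; the system is at equilibrium.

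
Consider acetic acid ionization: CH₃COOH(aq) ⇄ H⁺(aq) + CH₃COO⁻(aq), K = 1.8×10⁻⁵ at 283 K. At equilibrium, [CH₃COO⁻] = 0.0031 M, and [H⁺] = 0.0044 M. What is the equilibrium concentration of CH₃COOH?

[CH₃COOH] = 0.76 M

At equilibrium, K = [H⁺]·[CH₃COO⁻] / [CH₃COOH] = 1.8×10⁻⁵.
(0.0044)·(0.0031) / ([CH₃COOH]) = 1.8×10⁻⁵
[CH₃COOH] = 0.758 = 0.76 M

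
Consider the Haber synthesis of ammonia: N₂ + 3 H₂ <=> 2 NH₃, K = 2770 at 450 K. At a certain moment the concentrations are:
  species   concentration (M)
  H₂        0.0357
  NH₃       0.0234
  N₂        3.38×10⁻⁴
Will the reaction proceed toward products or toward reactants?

in the reverse direction

Q = [NH₃]² / ([N₂]·[H₂]³) = (0.0234)² / ((3.38×10⁻⁴)·(0.0357)³) = 35600
Q = 35600 > K = 2770, so the reverse reaction proceeds.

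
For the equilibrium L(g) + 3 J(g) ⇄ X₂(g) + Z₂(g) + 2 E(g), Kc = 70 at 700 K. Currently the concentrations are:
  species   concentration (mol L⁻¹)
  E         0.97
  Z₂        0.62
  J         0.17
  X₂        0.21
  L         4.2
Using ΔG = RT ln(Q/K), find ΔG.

Qc = [X₂]·[Z₂]·[E]² / ([L]·[J]³) = (0.21)·(0.62)·(0.97)² / ((4.2)·(0.17)³) = 5.94
ΔG = RT ln(Qc/Kc) = (8.314 J mol⁻¹ K⁻¹)(700 K) × ln(5.94/70)
   = (5.820 kJ/mol)(-2.467) = -14.4 kJ/mol
ΔG < 0, so the forward reaction is spontaneous (proceeds forward).

ΔG = -14.4 kJ/mol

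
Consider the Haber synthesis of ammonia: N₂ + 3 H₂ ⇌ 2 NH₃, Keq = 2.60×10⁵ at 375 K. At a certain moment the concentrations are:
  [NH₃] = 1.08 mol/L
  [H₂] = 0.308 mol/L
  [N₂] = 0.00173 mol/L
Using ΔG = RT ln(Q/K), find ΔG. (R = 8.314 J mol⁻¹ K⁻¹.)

ΔG = -7.55 kJ/mol

Q = [NH₃]² / ([N₂]·[H₂]³) = (1.08)² / ((0.00173)·(0.308)³) = 23100
ΔG = RT ln(Q/Keq) = (8.314 J mol⁻¹ K⁻¹)(375 K) × ln(23100/2.60×10⁵)
   = (3.118 kJ/mol)(-2.421) = -7.55 kJ/mol
ΔG < 0, so the forward reaction is spontaneous (proceeds forward).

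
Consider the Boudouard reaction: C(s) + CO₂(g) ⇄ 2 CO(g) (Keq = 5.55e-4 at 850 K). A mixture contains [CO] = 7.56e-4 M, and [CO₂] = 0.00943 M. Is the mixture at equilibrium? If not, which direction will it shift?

no; Q < K, reaction proceeds forward

(C is a pure solid — omitted from Q.)
Q = [CO]² / [CO₂] = (7.56e-4)² / (0.00943) = 6.06e-5
Q = 6.06e-5 < Keq = 5.55e-4: net forward reaction.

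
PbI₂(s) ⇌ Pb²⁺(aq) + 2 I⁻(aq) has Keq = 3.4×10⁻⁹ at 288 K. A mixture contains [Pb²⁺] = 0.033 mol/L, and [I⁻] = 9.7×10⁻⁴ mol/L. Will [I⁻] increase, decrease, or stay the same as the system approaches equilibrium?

decrease

(PbI₂ is a pure solid — omitted from Q.)
Q = [Pb²⁺]·[I⁻]² = (0.033)·(9.7×10⁻⁴)² = 3.1×10⁻⁸
Q = 3.1×10⁻⁸ > Keq = 3.4×10⁻⁹: net reverse reaction.
I⁻ is a product, so it decreases.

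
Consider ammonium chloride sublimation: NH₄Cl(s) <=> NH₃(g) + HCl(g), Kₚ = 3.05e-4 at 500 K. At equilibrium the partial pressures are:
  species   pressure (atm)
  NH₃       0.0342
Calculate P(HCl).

(NH₄Cl is a pure solid — omitted from Kₚ.)
At equilibrium, Kₚ = P(NH₃)·P(HCl) = 3.05e-4.
(0.0342)·(P(HCl)) = 3.05e-4
P(HCl) = 0.00892 atm

P(HCl) = 0.00892 atm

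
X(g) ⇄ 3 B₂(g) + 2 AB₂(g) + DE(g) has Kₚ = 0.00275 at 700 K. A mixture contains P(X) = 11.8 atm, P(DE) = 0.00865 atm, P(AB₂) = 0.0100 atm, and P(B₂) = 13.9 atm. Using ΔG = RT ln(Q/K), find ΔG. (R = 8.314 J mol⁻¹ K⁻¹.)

Qₚ = P(B₂)³·P(AB₂)²·P(DE) / P(X) = (13.9)³·(0.0100)²·(0.00865) / (11.8) = 1.97×10⁻⁴
ΔG = RT ln(Qₚ/Kₚ) = (8.314 J mol⁻¹ K⁻¹)(700 K) × ln(1.97×10⁻⁴/0.00275)
   = (5.820 kJ/mol)(-2.636) = -15.3 kJ/mol
ΔG < 0, so the forward reaction is spontaneous (proceeds forward).

ΔG = -15.3 kJ/mol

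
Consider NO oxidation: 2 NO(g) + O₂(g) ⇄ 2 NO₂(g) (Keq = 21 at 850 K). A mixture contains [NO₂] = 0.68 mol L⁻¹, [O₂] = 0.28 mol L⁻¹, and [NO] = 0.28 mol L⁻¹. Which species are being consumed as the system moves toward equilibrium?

none (at equilibrium)

Q = [NO₂]² / ([NO]²·[O₂]) = (0.68)² / ((0.28)²·(0.28)) = 21
Q = 21 = Keq; the system is at equilibrium.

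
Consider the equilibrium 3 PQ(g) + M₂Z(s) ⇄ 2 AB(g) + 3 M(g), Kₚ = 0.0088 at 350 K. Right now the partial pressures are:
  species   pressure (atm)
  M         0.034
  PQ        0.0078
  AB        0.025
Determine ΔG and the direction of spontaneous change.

(M₂Z is a pure solid — omitted from Qₚ.)
Qₚ = P(AB)²·P(M)³ / P(PQ)³ = (0.025)²·(0.034)³ / (0.0078)³ = 0.0518
ΔG = RT ln(Qₚ/Kₚ) = (8.314 J mol⁻¹ K⁻¹)(350 K) × ln(0.0518/0.0088)
   = (2.910 kJ/mol)(1.773) = 5.16 kJ/mol
ΔG > 0, so the forward reaction is non-spontaneous (proceeds in reverse).

ΔG = 5.16 kJ/mol; the forward reaction is non-spontaneous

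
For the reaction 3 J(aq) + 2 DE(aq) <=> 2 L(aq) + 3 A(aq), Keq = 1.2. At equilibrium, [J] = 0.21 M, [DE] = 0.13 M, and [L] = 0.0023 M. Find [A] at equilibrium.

At equilibrium, Keq = [L]²·[A]³ / ([J]³·[DE]²) = 1.2.
(0.0023)²·([A])³ / ((0.21)³·(0.13)²) = 1.2
[A]³ = 35.5 ⇒ [A] = 3.3 M

[A] = 3.3 M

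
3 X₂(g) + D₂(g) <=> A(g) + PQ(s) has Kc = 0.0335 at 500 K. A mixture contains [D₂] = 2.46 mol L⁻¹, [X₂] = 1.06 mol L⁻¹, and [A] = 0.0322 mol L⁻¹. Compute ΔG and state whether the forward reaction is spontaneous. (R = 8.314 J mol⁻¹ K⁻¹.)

(PQ is a pure solid — omitted from Qc.)
Qc = [A] / ([X₂]³·[D₂]) = (0.0322) / ((1.06)³·(2.46)) = 0.0110
ΔG = RT ln(Qc/Kc) = (8.314 J mol⁻¹ K⁻¹)(500 K) × ln(0.0110/0.0335)
   = (4.157 kJ/mol)(-1.114) = -4.63 kJ/mol
ΔG < 0, so the forward reaction is spontaneous (proceeds forward).

ΔG = -4.63 kJ/mol; the forward reaction is spontaneous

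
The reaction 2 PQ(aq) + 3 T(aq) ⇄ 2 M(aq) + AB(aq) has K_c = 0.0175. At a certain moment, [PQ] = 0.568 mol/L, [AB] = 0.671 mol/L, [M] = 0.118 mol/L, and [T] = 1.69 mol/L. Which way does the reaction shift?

Q_c = [M]²·[AB] / ([PQ]²·[T]³) = (0.118)²·(0.671) / ((0.568)²·(1.69)³) = 0.00600
Q_c = 0.00600 < K_c = 0.0175, so the forward reaction proceeds.

to the right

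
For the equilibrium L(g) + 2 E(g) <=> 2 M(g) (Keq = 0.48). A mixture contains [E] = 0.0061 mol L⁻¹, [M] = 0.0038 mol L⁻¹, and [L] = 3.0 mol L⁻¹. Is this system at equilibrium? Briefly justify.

Q = [M]² / ([L]·[E]²) = (0.0038)² / ((3.0)·(0.0061)²) = 0.13
Q = 0.13 < Keq = 0.48: net forward reaction.

no; Q < K, reaction proceeds forward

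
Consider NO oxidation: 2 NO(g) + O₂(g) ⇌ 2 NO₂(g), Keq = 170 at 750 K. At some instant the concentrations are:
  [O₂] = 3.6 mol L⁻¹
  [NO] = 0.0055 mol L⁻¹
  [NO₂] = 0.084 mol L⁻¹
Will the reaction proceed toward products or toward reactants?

Q = [NO₂]² / ([NO]²·[O₂]) = (0.084)² / ((0.0055)²·(3.6)) = 65
Q = 65 < Keq = 170, so the forward reaction proceeds.

to the right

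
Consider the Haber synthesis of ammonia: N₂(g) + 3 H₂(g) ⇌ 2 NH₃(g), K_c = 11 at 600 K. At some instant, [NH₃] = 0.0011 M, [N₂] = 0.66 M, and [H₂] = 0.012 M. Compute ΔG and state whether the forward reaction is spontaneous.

Q_c = [NH₃]² / ([N₂]·[H₂]³) = (0.0011)² / ((0.66)·(0.012)³) = 1.06
ΔG = RT ln(Q_c/K_c) = (8.314 J mol⁻¹ K⁻¹)(600 K) × ln(1.06/11)
   = (4.988 kJ/mol)(-2.340) = -11.7 kJ/mol
ΔG < 0, so the forward reaction is spontaneous (proceeds forward).

ΔG = -11.7 kJ/mol; the forward reaction is spontaneous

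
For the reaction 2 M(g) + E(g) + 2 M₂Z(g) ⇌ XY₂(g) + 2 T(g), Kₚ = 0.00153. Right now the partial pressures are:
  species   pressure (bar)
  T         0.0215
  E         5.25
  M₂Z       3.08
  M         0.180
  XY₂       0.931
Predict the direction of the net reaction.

Qₚ = P(XY₂)·P(T)² / (P(M)²·P(E)·P(M₂Z)²) = (0.931)·(0.0215)² / ((0.180)²·(5.25)·(3.08)²) = 2.67×10⁻⁴
Qₚ = 2.67×10⁻⁴ < Kₚ = 0.00153, so the forward reaction proceeds.

to the right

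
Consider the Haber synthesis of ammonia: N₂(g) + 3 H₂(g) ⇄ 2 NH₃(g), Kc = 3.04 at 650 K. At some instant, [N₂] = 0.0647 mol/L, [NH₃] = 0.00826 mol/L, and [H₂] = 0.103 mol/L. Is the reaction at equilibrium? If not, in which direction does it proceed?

forward (toward products)

Qc = [NH₃]² / ([N₂]·[H₂]³) = (0.00826)² / ((0.0647)·(0.103)³) = 0.965
Qc = 0.965 < Kc = 3.04, so the forward reaction proceeds.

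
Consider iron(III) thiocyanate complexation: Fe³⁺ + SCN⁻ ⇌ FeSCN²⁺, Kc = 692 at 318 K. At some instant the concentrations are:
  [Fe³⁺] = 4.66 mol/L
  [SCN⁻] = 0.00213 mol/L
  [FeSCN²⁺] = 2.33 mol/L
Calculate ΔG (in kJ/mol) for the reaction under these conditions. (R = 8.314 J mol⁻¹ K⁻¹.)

Qc = [FeSCN²⁺] / ([Fe³⁺]·[SCN⁻]) = (2.33) / ((4.66)·(0.00213)) = 235
ΔG = RT ln(Qc/Kc) = (8.314 J mol⁻¹ K⁻¹)(318 K) × ln(235/692)
   = (2.644 kJ/mol)(-1.080) = -2.86 kJ/mol
ΔG < 0, so the forward reaction is spontaneous (proceeds forward).

ΔG = -2.86 kJ/mol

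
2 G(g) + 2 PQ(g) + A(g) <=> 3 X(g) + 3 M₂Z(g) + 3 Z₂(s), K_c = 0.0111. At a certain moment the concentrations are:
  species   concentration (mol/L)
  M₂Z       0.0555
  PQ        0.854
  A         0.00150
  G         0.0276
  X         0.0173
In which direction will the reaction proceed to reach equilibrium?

to the right

(Z₂ is a pure solid — omitted from Q_c.)
Q_c = [X]³·[M₂Z]³ / ([G]²·[PQ]²·[A]) = (0.0173)³·(0.0555)³ / ((0.0276)²·(0.854)²·(0.00150)) = 0.00106
Q_c = 0.00106 < K_c = 0.0111, so the forward reaction proceeds.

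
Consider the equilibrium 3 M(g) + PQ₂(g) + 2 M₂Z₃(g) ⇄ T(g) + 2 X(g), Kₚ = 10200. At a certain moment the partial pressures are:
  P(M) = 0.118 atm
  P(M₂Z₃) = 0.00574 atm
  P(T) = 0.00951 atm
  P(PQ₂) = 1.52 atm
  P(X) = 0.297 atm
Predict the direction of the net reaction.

neither direction; the system is at equilibrium

Qₚ = P(T)·P(X)² / (P(M)³·P(PQ₂)·P(M₂Z₃)²) = (0.00951)·(0.297)² / ((0.118)³·(1.52)·(0.00574)²) = 10200
Qₚ = 10200 = Kₚ, so the system is already at equilibrium.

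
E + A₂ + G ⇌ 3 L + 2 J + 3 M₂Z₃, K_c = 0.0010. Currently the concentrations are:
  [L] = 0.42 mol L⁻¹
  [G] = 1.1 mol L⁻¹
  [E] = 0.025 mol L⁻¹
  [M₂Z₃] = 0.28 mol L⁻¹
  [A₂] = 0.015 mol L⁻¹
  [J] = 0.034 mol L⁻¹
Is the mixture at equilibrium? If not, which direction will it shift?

no; Q > K, reaction proceeds in reverse

Q_c = [L]³·[J]²·[M₂Z₃]³ / ([E]·[A₂]·[G]) = (0.42)³·(0.034)²·(0.28)³ / ((0.025)·(0.015)·(1.1)) = 0.0046
Q_c = 0.0046 > K_c = 0.0010: net reverse reaction.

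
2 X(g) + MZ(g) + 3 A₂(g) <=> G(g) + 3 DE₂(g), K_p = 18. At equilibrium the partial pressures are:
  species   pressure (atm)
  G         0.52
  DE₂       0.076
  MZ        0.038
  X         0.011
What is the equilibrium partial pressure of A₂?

P(A₂) = 1.4 atm

At equilibrium, K_p = P(G)·P(DE₂)³ / (P(X)²·P(MZ)·P(A₂)³) = 18.
(0.52)·(0.076)³ / ((0.011)²·(0.038)·(P(A₂))³) = 18
P(A₂)³ = 2.76 ⇒ P(A₂) = 1.4 atm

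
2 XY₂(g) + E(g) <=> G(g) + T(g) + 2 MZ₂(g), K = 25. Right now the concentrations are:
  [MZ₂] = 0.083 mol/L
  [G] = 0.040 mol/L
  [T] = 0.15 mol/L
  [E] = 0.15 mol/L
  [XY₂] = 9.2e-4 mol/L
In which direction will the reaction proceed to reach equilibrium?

to the left

Q = [G]·[T]·[MZ₂]² / ([XY₂]²·[E]) = (0.040)·(0.15)·(0.083)² / ((9.2e-4)²·(0.15)) = 330
Q = 330 > K = 25, so the reverse reaction proceeds.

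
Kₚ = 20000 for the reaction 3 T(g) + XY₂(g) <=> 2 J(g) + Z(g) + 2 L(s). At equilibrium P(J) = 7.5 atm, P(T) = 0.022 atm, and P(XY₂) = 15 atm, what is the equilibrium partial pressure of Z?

(L is a pure solid — omitted from Kₚ.)
At equilibrium, Kₚ = P(J)²·P(Z) / (P(T)³·P(XY₂)) = 20000.
(7.5)²·(P(Z)) / ((0.022)³·(15)) = 20000
P(Z) = 0.0568 = 0.057 atm

P(Z) = 0.057 atm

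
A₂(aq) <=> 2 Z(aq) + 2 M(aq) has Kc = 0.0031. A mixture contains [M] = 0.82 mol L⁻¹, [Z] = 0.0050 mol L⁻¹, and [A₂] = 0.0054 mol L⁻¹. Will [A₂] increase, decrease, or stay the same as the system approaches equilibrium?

Qc = [Z]²·[M]² / [A₂] = (0.0050)²·(0.82)² / (0.0054) = 0.0031
Qc = 0.0031 = Kc; the system is at equilibrium.

stay the same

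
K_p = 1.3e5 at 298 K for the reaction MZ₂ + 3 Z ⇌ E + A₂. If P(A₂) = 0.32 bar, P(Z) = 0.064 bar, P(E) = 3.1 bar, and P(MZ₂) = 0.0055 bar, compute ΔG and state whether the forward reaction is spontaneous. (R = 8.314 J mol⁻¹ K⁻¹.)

ΔG = 4.13 kJ/mol; the forward reaction is non-spontaneous

Q_p = P(E)·P(A₂) / (P(MZ₂)·P(Z)³) = (3.1)·(0.32) / ((0.0055)·(0.064)³) = 6.88e5
ΔG = RT ln(Q_p/K_p) = (8.314 J mol⁻¹ K⁻¹)(298 K) × ln(6.88e5/1.3e5)
   = (2.478 kJ/mol)(1.666) = 4.13 kJ/mol
ΔG > 0, so the forward reaction is non-spontaneous (proceeds in reverse).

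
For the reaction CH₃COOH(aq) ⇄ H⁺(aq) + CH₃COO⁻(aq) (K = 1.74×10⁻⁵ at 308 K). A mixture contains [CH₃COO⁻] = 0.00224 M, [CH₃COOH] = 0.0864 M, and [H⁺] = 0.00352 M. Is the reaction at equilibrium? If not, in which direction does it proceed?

Q = [H⁺]·[CH₃COO⁻] / [CH₃COOH] = (0.00352)·(0.00224) / (0.0864) = 9.13×10⁻⁵
Q = 9.13×10⁻⁵ > K = 1.74×10⁻⁵, so the reverse reaction proceeds.

reverse (toward reactants)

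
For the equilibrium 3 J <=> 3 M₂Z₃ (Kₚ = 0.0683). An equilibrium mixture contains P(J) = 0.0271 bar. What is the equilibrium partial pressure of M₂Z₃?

At equilibrium, Kₚ = P(M₂Z₃)³ / P(J)³ = 0.0683.
(P(M₂Z₃))³ / (0.0271)³ = 0.0683
P(M₂Z₃)³ = 1.36×10⁻⁶ ⇒ P(M₂Z₃) = 0.0111 bar

P(M₂Z₃) = 0.0111 bar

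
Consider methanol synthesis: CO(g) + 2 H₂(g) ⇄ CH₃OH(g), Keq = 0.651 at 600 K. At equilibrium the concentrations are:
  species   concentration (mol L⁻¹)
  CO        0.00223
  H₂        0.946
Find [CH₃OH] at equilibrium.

At equilibrium, Keq = [CH₃OH] / ([CO]·[H₂]²) = 0.651.
([CH₃OH]) / ((0.00223)·(0.946)²) = 0.651
[CH₃OH] = 0.00130 mol L⁻¹

[CH₃OH] = 0.00130 mol L⁻¹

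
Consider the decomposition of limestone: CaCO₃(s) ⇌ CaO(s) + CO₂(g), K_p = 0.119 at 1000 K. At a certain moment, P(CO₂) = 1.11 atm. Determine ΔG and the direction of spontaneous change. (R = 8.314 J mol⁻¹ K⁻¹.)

ΔG = 18.6 kJ/mol; the forward reaction is non-spontaneous

(CaCO₃, CaO are pure solids — omitted from Q_p.)
Q_p = P(CO₂) = 1.11
ΔG = RT ln(Q_p/K_p) = (8.314 J mol⁻¹ K⁻¹)(1000 K) × ln(1.11/0.119)
   = (8.314 kJ/mol)(2.233) = 18.6 kJ/mol
ΔG > 0, so the forward reaction is non-spontaneous (proceeds in reverse).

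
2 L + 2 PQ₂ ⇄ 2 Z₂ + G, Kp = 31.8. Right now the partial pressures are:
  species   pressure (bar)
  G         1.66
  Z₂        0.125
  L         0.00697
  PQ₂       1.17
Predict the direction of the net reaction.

Qp = P(Z₂)²·P(G) / (P(L)²·P(PQ₂)²) = (0.125)²·(1.66) / ((0.00697)²·(1.17)²) = 390
Qp = 390 > Kp = 31.8, so the reverse reaction proceeds.

reverse (toward reactants)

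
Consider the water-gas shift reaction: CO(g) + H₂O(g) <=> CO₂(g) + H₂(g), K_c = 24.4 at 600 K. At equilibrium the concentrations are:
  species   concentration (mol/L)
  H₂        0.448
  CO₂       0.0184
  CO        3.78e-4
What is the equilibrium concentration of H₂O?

[H₂O] = 0.894 mol/L

At equilibrium, K_c = [CO₂]·[H₂] / ([CO]·[H₂O]) = 24.4.
(0.0184)·(0.448) / ((3.78e-4)·([H₂O])) = 24.4
[H₂O] = 0.894 mol/L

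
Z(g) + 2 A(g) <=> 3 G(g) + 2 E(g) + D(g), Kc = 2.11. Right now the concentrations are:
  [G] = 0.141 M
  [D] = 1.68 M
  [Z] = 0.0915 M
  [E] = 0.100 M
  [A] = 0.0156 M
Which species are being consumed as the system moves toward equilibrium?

Qc = [G]³·[E]²·[D] / ([Z]·[A]²) = (0.141)³·(0.100)²·(1.68) / ((0.0915)·(0.0156)²) = 2.11
Qc = 2.11 = Kc; the system is at equilibrium.

none (at equilibrium)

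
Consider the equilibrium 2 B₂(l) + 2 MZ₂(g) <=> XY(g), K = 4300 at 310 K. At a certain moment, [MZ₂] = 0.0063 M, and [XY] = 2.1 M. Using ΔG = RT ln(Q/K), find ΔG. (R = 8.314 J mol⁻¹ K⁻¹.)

(B₂ is a pure liquid — omitted from Q.)
Q = [XY] / [MZ₂]² = (2.1) / (0.0063)² = 52900
ΔG = RT ln(Q/K) = (8.314 J mol⁻¹ K⁻¹)(310 K) × ln(52900/4300)
   = (2.577 kJ/mol)(2.510) = 6.47 kJ/mol
ΔG > 0, so the forward reaction is non-spontaneous (proceeds in reverse).

ΔG = 6.47 kJ/mol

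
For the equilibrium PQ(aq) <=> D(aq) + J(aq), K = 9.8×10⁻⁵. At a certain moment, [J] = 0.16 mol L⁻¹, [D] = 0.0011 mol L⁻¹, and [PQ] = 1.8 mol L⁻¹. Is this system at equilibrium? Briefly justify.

yes, at equilibrium

Q = [D]·[J] / [PQ] = (0.0011)·(0.16) / (1.8) = 9.8×10⁻⁵
Q = 9.8×10⁻⁵ = K; the system is at equilibrium.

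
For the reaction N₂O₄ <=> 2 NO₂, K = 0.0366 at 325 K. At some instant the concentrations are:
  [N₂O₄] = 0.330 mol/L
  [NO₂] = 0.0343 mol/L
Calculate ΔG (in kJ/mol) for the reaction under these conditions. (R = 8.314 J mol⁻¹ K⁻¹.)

Q = [NO₂]² / [N₂O₄] = (0.0343)² / (0.330) = 0.00357
ΔG = RT ln(Q/K) = (8.314 J mol⁻¹ K⁻¹)(325 K) × ln(0.00357/0.0366)
   = (2.702 kJ/mol)(-2.327) = -6.29 kJ/mol
ΔG < 0, so the forward reaction is spontaneous (proceeds forward).

ΔG = -6.29 kJ/mol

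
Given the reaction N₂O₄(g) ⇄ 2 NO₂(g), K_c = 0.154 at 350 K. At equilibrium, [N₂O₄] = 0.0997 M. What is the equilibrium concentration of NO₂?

[NO₂] = 0.124 M

At equilibrium, K_c = [NO₂]² / [N₂O₄] = 0.154.
([NO₂])² / (0.0997) = 0.154
[NO₂]² = 0.0154 ⇒ [NO₂] = 0.124 M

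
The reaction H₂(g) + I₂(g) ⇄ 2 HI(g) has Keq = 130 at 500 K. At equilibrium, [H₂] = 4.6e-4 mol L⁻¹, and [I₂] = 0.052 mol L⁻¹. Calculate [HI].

[HI] = 0.056 mol L⁻¹

At equilibrium, Keq = [HI]² / ([H₂]·[I₂]) = 130.
([HI])² / ((4.6e-4)·(0.052)) = 130
[HI]² = 0.00311 ⇒ [HI] = 0.056 mol L⁻¹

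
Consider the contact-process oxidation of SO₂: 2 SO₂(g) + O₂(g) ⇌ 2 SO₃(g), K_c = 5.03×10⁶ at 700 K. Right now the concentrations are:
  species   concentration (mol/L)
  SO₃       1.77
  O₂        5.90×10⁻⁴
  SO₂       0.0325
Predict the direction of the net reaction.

Q_c = [SO₃]² / ([SO₂]²·[O₂]) = (1.77)² / ((0.0325)²·(5.90×10⁻⁴)) = 5.03×10⁶
Q_c = 5.03×10⁶ = K_c, so the system is already at equilibrium.

at equilibrium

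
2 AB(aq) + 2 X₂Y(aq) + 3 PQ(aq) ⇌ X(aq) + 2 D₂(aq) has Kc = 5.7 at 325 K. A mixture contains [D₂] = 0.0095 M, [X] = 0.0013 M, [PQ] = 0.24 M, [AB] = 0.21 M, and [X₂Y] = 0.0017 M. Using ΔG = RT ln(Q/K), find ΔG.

ΔG = 6.64 kJ/mol

Qc = [X]·[D₂]² / ([AB]²·[X₂Y]²·[PQ]³) = (0.0013)·(0.0095)² / ((0.21)²·(0.0017)²·(0.24)³) = 66.6
ΔG = RT ln(Qc/Kc) = (8.314 J mol⁻¹ K⁻¹)(325 K) × ln(66.6/5.7)
   = (2.702 kJ/mol)(2.458) = 6.64 kJ/mol
ΔG > 0, so the forward reaction is non-spontaneous (proceeds in reverse).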